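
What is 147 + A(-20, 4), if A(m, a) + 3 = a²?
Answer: 160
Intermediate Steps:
A(m, a) = -3 + a²
147 + A(-20, 4) = 147 + (-3 + 4²) = 147 + (-3 + 16) = 147 + 13 = 160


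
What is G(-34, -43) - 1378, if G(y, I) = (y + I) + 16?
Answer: -1439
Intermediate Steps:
G(y, I) = 16 + I + y (G(y, I) = (I + y) + 16 = 16 + I + y)
G(-34, -43) - 1378 = (16 - 43 - 34) - 1378 = -61 - 1378 = -1439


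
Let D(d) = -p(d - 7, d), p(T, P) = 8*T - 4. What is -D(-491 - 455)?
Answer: -7628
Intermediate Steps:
p(T, P) = -4 + 8*T
D(d) = 60 - 8*d (D(d) = -(-4 + 8*(d - 7)) = -(-4 + 8*(-7 + d)) = -(-4 + (-56 + 8*d)) = -(-60 + 8*d) = 60 - 8*d)
-D(-491 - 455) = -(60 - 8*(-491 - 455)) = -(60 - 8*(-946)) = -(60 + 7568) = -1*7628 = -7628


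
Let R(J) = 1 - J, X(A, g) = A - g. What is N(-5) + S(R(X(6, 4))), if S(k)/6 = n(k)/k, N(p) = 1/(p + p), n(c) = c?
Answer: 59/10 ≈ 5.9000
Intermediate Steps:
N(p) = 1/(2*p)
S(k) = 6 (S(k) = 6*(k/k) = 6*1 = 6)
N(-5) + S(R(X(6, 4))) = (½)/(-5) + 6 = (½)*(-⅕) + 6 = -⅒ + 6 = 59/10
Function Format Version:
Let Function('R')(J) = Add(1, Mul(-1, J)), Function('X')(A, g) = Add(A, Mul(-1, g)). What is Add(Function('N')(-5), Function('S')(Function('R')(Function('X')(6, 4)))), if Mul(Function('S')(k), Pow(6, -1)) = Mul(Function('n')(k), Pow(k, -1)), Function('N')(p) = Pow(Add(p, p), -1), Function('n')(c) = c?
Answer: Rational(59, 10) ≈ 5.9000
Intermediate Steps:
Function('N')(p) = Mul(Rational(1, 2), Pow(p, -1)) (Function('N')(p) = Pow(Mul(2, p), -1) = Mul(Rational(1, 2), Pow(p, -1)))
Function('S')(k) = 6 (Function('S')(k) = Mul(6, Mul(k, Pow(k, -1))) = Mul(6, 1) = 6)
Add(Function('N')(-5), Function('S')(Function('R')(Function('X')(6, 4)))) = Add(Mul(Rational(1, 2), Pow(-5, -1)), 6) = Add(Mul(Rational(1, 2), Rational(-1, 5)), 6) = Add(Rational(-1, 10), 6) = Rational(59, 10)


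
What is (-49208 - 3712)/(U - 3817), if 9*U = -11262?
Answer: 31752/3041 ≈ 10.441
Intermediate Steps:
U = -3754/3 (U = (⅑)*(-11262) = -3754/3 ≈ -1251.3)
(-49208 - 3712)/(U - 3817) = (-49208 - 3712)/(-3754/3 - 3817) = -52920/(-15205/3) = -52920*(-3/15205) = 31752/3041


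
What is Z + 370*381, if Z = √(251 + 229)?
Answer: 140970 + 4*√30 ≈ 1.4099e+5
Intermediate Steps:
Z = 4*√30 (Z = √480 = 4*√30 ≈ 21.909)
Z + 370*381 = 4*√30 + 370*381 = 4*√30 + 140970 = 140970 + 4*√30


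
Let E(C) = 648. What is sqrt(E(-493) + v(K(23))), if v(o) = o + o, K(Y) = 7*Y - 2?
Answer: sqrt(966) ≈ 31.081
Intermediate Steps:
K(Y) = -2 + 7*Y
v(o) = 2*o
sqrt(E(-493) + v(K(23))) = sqrt(648 + 2*(-2 + 7*23)) = sqrt(648 + 2*(-2 + 161)) = sqrt(648 + 2*159) = sqrt(648 + 318) = sqrt(966)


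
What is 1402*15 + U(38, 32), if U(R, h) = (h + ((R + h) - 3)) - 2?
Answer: 21127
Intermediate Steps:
U(R, h) = -5 + R + 2*h (U(R, h) = (h + (-3 + R + h)) - 2 = (-3 + R + 2*h) - 2 = -5 + R + 2*h)
1402*15 + U(38, 32) = 1402*15 + (-5 + 38 + 2*32) = 21030 + (-5 + 38 + 64) = 21030 + 97 = 21127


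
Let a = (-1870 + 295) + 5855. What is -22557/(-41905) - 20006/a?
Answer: -74180747/17935340 ≈ -4.1360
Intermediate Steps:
a = 4280 (a = -1575 + 5855 = 4280)
-22557/(-41905) - 20006/a = -22557/(-41905) - 20006/4280 = -22557*(-1/41905) - 20006*1/4280 = 22557/41905 - 10003/2140 = -74180747/17935340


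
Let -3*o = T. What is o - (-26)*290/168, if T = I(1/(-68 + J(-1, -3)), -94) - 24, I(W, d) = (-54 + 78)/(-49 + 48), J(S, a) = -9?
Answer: 2557/42 ≈ 60.881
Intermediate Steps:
I(W, d) = -24 (I(W, d) = 24/(-1) = 24*(-1) = -24)
T = -48 (T = -24 - 24 = -48)
o = 16 (o = -1/3*(-48) = 16)
o - (-26)*290/168 = 16 - (-26)*290/168 = 16 - (-26)*290*(1/168) = 16 - (-26)*145/84 = 16 - 1*(-1885/42) = 16 + 1885/42 = 2557/42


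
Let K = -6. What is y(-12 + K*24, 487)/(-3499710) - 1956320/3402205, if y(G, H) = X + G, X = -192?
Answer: -228178956662/396891028685 ≈ -0.57492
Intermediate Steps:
y(G, H) = -192 + G
y(-12 + K*24, 487)/(-3499710) - 1956320/3402205 = (-192 + (-12 - 6*24))/(-3499710) - 1956320/3402205 = (-192 + (-12 - 144))*(-1/3499710) - 1956320*1/3402205 = (-192 - 156)*(-1/3499710) - 391264/680441 = -348*(-1/3499710) - 391264/680441 = 58/583285 - 391264/680441 = -228178956662/396891028685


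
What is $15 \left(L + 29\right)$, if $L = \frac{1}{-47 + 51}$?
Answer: $\frac{1755}{4} \approx 438.75$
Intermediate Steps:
$L = \frac{1}{4} \approx 0.25$
$15 \left(L + 29\right) = 15 \left(\frac{1}{4} + 29\right) = 15 \cdot \frac{117}{4} = \frac{1755}{4}$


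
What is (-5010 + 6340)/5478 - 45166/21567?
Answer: -36455873/19690671 ≈ -1.8514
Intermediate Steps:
(-5010 + 6340)/5478 - 45166/21567 = 1330*(1/5478) - 45166*1/21567 = 665/2739 - 45166/21567 = -36455873/19690671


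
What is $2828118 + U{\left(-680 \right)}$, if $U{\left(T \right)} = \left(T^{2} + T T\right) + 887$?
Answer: $3753805$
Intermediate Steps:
$U{\left(T \right)} = 887 + 2 T^{2}$ ($U{\left(T \right)} = \left(T^{2} + T^{2}\right) + 887 = 2 T^{2} + 887 = 887 + 2 T^{2}$)
$2828118 + U{\left(-680 \right)} = 2828118 + \left(887 + 2 \left(-680\right)^{2}\right) = 2828118 + \left(887 + 2 \cdot 462400\right) = 2828118 + \left(887 + 924800\right) = 2828118 + 925687 = 3753805$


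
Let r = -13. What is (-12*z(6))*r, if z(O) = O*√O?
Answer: 936*√6 ≈ 2292.7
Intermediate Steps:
z(O) = O^(3/2)
(-12*z(6))*r = -72*√6*(-13) = 936*√6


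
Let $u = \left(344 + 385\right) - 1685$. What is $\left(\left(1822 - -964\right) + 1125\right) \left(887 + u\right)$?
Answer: $-269859$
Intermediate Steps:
$u = -956$ ($u = 729 - 1685 = -956$)
$\left(\left(1822 - -964\right) + 1125\right) \left(887 + u\right) = \left(\left(1822 - -964\right) + 1125\right) \left(887 - 956\right) = \left(\left(1822 + 964\right) + 1125\right) \left(-69\right) = \left(2786 + 1125\right) \left(-69\right) = 3911 \left(-69\right) = -269859$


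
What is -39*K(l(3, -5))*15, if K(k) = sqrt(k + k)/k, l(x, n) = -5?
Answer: 117*I*sqrt(10) ≈ 369.99*I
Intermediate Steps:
K(k) = sqrt(2)/sqrt(k) (K(k) = sqrt(2*k)/k = (sqrt(2)*sqrt(k))/k = sqrt(2)/sqrt(k))
-39*K(l(3, -5))*15 = -39*sqrt(2)/sqrt(-5)*15 = -39*sqrt(2)*(-I*sqrt(5)/5)*15 = -(-39)*I*sqrt(10)/5*15 = (39*I*sqrt(10)/5)*15 = 117*I*sqrt(10)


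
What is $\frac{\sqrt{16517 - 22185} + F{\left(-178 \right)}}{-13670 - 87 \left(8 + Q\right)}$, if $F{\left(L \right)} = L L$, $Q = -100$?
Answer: $- \frac{15842}{2833} - \frac{i \sqrt{1417}}{2833} \approx -5.5919 - 0.013287 i$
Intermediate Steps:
$F{\left(L \right)} = L^{2}$
$\frac{\sqrt{16517 - 22185} + F{\left(-178 \right)}}{-13670 - 87 \left(8 + Q\right)} = \frac{\sqrt{16517 - 22185} + \left(-178\right)^{2}}{-13670 - 87 \left(8 - 100\right)} = \frac{\sqrt{-5668} + 31684}{-13670 - -8004} = \frac{2 i \sqrt{1417} + 31684}{-13670 + 8004} = \frac{31684 + 2 i \sqrt{1417}}{-5666} = \left(31684 + 2 i \sqrt{1417}\right) \left(- \frac{1}{5666}\right) = - \frac{15842}{2833} - \frac{i \sqrt{1417}}{2833}$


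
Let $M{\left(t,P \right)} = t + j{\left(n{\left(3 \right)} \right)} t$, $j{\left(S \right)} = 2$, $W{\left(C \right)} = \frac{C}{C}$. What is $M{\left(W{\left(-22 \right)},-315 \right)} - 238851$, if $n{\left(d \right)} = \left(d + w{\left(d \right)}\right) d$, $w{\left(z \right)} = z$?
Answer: $-238848$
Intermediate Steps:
$n{\left(d \right)} = 2 d^{2}$ ($n{\left(d \right)} = \left(d + d\right) d = 2 d d = 2 d^{2}$)
$W{\left(C \right)} = 1$
$M{\left(t,P \right)} = 3 t$ ($M{\left(t,P \right)} = t + 2 t = 3 t$)
$M{\left(W{\left(-22 \right)},-315 \right)} - 238851 = 3 \cdot 1 - 238851 = 3 - 238851 = -238848$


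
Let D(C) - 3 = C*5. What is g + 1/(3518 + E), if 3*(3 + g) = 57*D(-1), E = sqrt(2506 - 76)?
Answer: -253663068/6186947 - 9*sqrt(30)/12373894 ≈ -41.000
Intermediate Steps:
D(C) = 3 + 5*C (D(C) = 3 + C*5 = 3 + 5*C)
E = 9*sqrt(30) (E = sqrt(2430) = 9*sqrt(30) ≈ 49.295)
g = -41 (g = -3 + (57*(3 + 5*(-1)))/3 = -3 + (57*(3 - 5))/3 = -3 + (57*(-2))/3 = -3 + (1/3)*(-114) = -3 - 38 = -41)
g + 1/(3518 + E) = -41 + 1/(3518 + 9*sqrt(30))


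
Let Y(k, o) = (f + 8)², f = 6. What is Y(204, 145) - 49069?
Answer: -48873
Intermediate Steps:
Y(k, o) = 196 (Y(k, o) = (6 + 8)² = 14² = 196)
Y(204, 145) - 49069 = 196 - 49069 = -48873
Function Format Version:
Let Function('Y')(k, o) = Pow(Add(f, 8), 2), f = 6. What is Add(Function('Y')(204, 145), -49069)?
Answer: -48873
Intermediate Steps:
Function('Y')(k, o) = 196 (Function('Y')(k, o) = Pow(Add(6, 8), 2) = Pow(14, 2) = 196)
Add(Function('Y')(204, 145), -49069) = Add(196, -49069) = -48873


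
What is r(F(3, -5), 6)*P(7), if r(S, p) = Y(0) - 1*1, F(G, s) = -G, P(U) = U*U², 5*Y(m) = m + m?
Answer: -343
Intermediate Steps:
Y(m) = 2*m/5 (Y(m) = (m + m)/5 = (2*m)/5 = 2*m/5)
P(U) = U³
r(S, p) = -1 (r(S, p) = (⅖)*0 - 1*1 = 0 - 1 = -1)
r(F(3, -5), 6)*P(7) = -1*7³ = -1*343 = -343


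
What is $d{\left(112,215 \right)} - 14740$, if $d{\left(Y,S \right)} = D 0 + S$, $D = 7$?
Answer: $-14525$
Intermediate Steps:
$d{\left(Y,S \right)} = S$ ($d{\left(Y,S \right)} = 7 \cdot 0 + S = 0 + S = S$)
$d{\left(112,215 \right)} - 14740 = 215 - 14740 = -14525$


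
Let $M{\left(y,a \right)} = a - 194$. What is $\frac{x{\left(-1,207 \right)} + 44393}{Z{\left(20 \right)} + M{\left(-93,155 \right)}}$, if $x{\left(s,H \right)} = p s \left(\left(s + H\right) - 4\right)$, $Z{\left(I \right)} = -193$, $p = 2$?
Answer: $- \frac{43989}{232} \approx -189.61$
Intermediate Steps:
$x{\left(s,H \right)} = 2 s \left(-4 + H + s\right)$ ($x{\left(s,H \right)} = 2 s \left(\left(s + H\right) - 4\right) = 2 s \left(\left(H + s\right) - 4\right) = 2 s \left(-4 + H + s\right)$)
$M{\left(y,a \right)} = -194 + a$
$\frac{x{\left(-1,207 \right)} + 44393}{Z{\left(20 \right)} + M{\left(-93,155 \right)}} = \frac{2 \left(-1\right) \left(-4 + 207 - 1\right) + 44393}{-193 + \left(-194 + 155\right)} = \frac{2 \left(-1\right) 202 + 44393}{-193 - 39} = \frac{-404 + 44393}{-232} = 43989 \left(- \frac{1}{232}\right) = - \frac{43989}{232}$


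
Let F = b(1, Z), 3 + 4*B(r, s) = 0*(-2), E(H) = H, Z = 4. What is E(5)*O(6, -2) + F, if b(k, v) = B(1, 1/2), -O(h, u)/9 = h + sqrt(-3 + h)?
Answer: -1083/4 - 45*sqrt(3) ≈ -348.69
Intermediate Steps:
O(h, u) = -9*h - 9*sqrt(-3 + h) (O(h, u) = -9*(h + sqrt(-3 + h)) = -9*h - 9*sqrt(-3 + h))
B(r, s) = -3/4 (B(r, s) = -3/4 + (0*(-2))/4 = -3/4 + (1/4)*0 = -3/4 + 0 = -3/4)
b(k, v) = -3/4
F = -3/4 ≈ -0.75000
E(5)*O(6, -2) + F = 5*(-9*6 - 9*sqrt(-3 + 6)) - 3/4 = 5*(-54 - 9*sqrt(3)) - 3/4 = (-270 - 45*sqrt(3)) - 3/4 = -1083/4 - 45*sqrt(3)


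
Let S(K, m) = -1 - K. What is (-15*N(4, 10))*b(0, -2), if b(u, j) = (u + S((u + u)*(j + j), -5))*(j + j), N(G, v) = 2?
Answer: -120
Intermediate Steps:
b(u, j) = 2*j*(-1 + u - 4*j*u) (b(u, j) = (u + (-1 - (u + u)*(j + j)))*(j + j) = (u + (-1 - 2*u*2*j))*(2*j) = (u + (-1 - 4*j*u))*(2*j) = (-1 + u - 4*j*u)*(2*j) = 2*j*(-1 + u - 4*j*u))
(-15*N(4, 10))*b(0, -2) = (-15*2)*(2*(-2)*(-1 + 0 - 4*(-2)*0)) = -60*(-2)*(-1 + 0 + 0) = -60*(-2)*(-1) = -30*4 = -120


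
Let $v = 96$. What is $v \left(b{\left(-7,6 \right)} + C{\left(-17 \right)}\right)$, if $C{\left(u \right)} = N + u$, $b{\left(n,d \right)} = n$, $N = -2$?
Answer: $-2496$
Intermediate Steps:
$C{\left(u \right)} = -2 + u$
$v \left(b{\left(-7,6 \right)} + C{\left(-17 \right)}\right) = 96 \left(-7 - 19\right) = 96 \left(-26\right) = -2496$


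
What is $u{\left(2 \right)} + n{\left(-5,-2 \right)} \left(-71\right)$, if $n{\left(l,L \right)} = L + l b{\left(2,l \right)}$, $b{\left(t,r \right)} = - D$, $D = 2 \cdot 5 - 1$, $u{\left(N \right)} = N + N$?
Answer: $-3049$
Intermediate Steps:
$u{\left(N \right)} = 2 N$
$D = 9$ ($D = 10 - 1 = 9$)
$b{\left(t,r \right)} = -9$ ($b{\left(t,r \right)} = \left(-1\right) 9 = -9$)
$n{\left(l,L \right)} = L - 9 l$ ($n{\left(l,L \right)} = L + l \left(-9\right) = L - 9 l$)
$u{\left(2 \right)} + n{\left(-5,-2 \right)} \left(-71\right) = 2 \cdot 2 + \left(-2 - -45\right) \left(-71\right) = 4 + \left(-2 + 45\right) \left(-71\right) = 4 + 43 \left(-71\right) = 4 - 3053 = -3049$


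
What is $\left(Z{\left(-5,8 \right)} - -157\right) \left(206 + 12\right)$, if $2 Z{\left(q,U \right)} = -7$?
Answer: $33463$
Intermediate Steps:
$Z{\left(q,U \right)} = - \frac{7}{2}$ ($Z{\left(q,U \right)} = \frac{1}{2} \left(-7\right) = - \frac{7}{2}$)
$\left(Z{\left(-5,8 \right)} - -157\right) \left(206 + 12\right) = \left(- \frac{7}{2} - -157\right) \left(206 + 12\right) = \left(- \frac{7}{2} + 157\right) 218 = \frac{307}{2} \cdot 218 = 33463$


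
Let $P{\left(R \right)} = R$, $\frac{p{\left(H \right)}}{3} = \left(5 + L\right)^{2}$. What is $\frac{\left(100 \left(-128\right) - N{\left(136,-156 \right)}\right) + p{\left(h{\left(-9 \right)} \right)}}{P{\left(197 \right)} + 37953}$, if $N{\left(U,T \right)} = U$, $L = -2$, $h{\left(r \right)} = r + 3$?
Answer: $- \frac{12909}{38150} \approx -0.33837$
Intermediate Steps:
$h{\left(r \right)} = 3 + r$
$p{\left(H \right)} = 27$ ($p{\left(H \right)} = 3 \left(5 - 2\right)^{2} = 3 \cdot 3^{2} = 3 \cdot 9 = 27$)
$\frac{\left(100 \left(-128\right) - N{\left(136,-156 \right)}\right) + p{\left(h{\left(-9 \right)} \right)}}{P{\left(197 \right)} + 37953} = \frac{\left(100 \left(-128\right) - 136\right) + 27}{197 + 37953} = \frac{\left(-12800 - 136\right) + 27}{38150} = \left(-12936 + 27\right) \frac{1}{38150} = \left(-12909\right) \frac{1}{38150} = - \frac{12909}{38150}$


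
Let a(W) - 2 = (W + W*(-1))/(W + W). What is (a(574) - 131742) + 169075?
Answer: 37335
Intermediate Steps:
a(W) = 2 (a(W) = 2 + (W + W*(-1))/(W + W) = 2 + (W - W)/((2*W)) = 2 + 0*(1/(2*W)) = 2 + 0 = 2)
(a(574) - 131742) + 169075 = (2 - 131742) + 169075 = -131740 + 169075 = 37335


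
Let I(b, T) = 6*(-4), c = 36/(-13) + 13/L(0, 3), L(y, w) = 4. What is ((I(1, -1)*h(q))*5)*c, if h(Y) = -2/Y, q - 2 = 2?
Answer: 375/13 ≈ 28.846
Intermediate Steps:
c = 25/52 (c = 36/(-13) + 13/4 = 36*(-1/13) + 13*(¼) = -36/13 + 13/4 = 25/52 ≈ 0.48077)
q = 4 (q = 2 + 2 = 4)
I(b, T) = -24
((I(1, -1)*h(q))*5)*c = (-(-48)/4*5)*(25/52) = (-24*(-½)*5)*(25/52) = (12*5)*(25/52) = 60*(25/52) = 375/13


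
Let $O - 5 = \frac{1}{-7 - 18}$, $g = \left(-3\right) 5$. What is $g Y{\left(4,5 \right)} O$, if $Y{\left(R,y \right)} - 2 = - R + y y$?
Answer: $- \frac{8556}{5} \approx -1711.2$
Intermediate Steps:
$g = -15$
$O = \frac{124}{25}$ ($O = 5 + \frac{1}{-7 - 18} = 5 + \frac{1}{-25} = 5 - \frac{1}{25} = \frac{124}{25} \approx 4.96$)
$Y{\left(R,y \right)} = 2 + y^{2} - R$ ($Y{\left(R,y \right)} = 2 - \left(R - y y\right) = 2 - \left(R - y^{2}\right) = 2 + y^{2} - R$)
$g Y{\left(4,5 \right)} O = - 15 \left(2 + 5^{2} - 4\right) \frac{124}{25} = - 15 \left(2 + 25 - 4\right) \frac{124}{25} = \left(-15\right) 23 \cdot \frac{124}{25} = \left(-345\right) \frac{124}{25} = - \frac{8556}{5}$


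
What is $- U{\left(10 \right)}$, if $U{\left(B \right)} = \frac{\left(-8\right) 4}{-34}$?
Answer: $- \frac{16}{17} \approx -0.94118$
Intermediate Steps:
$U{\left(B \right)} = \frac{16}{17}$ ($U{\left(B \right)} = \left(-32\right) \left(- \frac{1}{34}\right) = \frac{16}{17}$)
$- U{\left(10 \right)} = \left(-1\right) \frac{16}{17} = - \frac{16}{17}$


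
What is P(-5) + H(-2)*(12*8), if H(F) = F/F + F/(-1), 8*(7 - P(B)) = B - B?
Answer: 295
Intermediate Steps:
P(B) = 7 (P(B) = 7 - (B - B)/8 = 7 - 1/8*0 = 7 + 0 = 7)
H(F) = 1 - F (H(F) = 1 + F*(-1) = 1 - F)
P(-5) + H(-2)*(12*8) = 7 + (1 - 1*(-2))*(12*8) = 7 + (1 + 2)*96 = 7 + 3*96 = 7 + 288 = 295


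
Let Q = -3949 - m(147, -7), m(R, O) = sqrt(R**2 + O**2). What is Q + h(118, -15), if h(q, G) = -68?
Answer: -4017 - 7*sqrt(442) ≈ -4164.2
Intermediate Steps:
m(R, O) = sqrt(O**2 + R**2)
Q = -3949 - 7*sqrt(442) (Q = -3949 - sqrt((-7)**2 + 147**2) = -3949 - sqrt(49 + 21609) = -3949 - sqrt(21658) = -3949 - 7*sqrt(442) ≈ -4096.2)
Q + h(118, -15) = (-3949 - 7*sqrt(442)) - 68 = -4017 - 7*sqrt(442)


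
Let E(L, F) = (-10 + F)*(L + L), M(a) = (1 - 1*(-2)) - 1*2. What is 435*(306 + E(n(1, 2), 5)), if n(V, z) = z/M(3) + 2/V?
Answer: 115710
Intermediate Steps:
M(a) = 1 (M(a) = (1 + 2) - 2 = 3 - 2 = 1)
n(V, z) = z + 2/V (n(V, z) = z/1 + 2/V = z*1 + 2/V = z + 2/V)
E(L, F) = 2*L*(-10 + F) (E(L, F) = (-10 + F)*(2*L) = 2*L*(-10 + F))
435*(306 + E(n(1, 2), 5)) = 435*(306 + 2*(2 + 2/1)*(-10 + 5)) = 435*(306 + 2*(2 + 2*1)*(-5)) = 435*(306 + 2*(2 + 2)*(-5)) = 435*(306 + 2*4*(-5)) = 435*(306 - 40) = 435*266 = 115710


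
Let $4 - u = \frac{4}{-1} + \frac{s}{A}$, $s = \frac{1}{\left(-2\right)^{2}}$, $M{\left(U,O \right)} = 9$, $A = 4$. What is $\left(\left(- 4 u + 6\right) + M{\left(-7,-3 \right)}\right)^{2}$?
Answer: $\frac{4489}{16} \approx 280.56$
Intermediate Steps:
$s = \frac{1}{4} \approx 0.25$
$u = \frac{127}{16}$ ($u = 4 - \left(\frac{4}{-1} + \frac{1}{4 \cdot 4}\right) = 4 - \left(4 \left(-1\right) + \frac{1}{4} \cdot \frac{1}{4}\right) = 4 - \left(-4 + \frac{1}{16}\right) = 4 - - \frac{63}{16} = 4 + \frac{63}{16} = \frac{127}{16} \approx 7.9375$)
$\left(\left(- 4 u + 6\right) + M{\left(-7,-3 \right)}\right)^{2} = \left(\left(\left(-4\right) \frac{127}{16} + 6\right) + 9\right)^{2} = \left(\left(- \frac{127}{4} + 6\right) + 9\right)^{2} = \left(- \frac{103}{4} + 9\right)^{2} = \left(- \frac{67}{4}\right)^{2} = \frac{4489}{16}$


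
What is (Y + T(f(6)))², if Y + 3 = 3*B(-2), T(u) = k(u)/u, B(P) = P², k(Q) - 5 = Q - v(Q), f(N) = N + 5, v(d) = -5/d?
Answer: 1612900/14641 ≈ 110.16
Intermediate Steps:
f(N) = 5 + N
k(Q) = 5 + Q + 5/Q (k(Q) = 5 + (Q - (-5)/Q) = 5 + (Q + 5/Q) = 5 + Q + 5/Q)
T(u) = (5 + u + 5/u)/u
Y = 9 (Y = -3 + 3*(-2)² = -3 + 3*4 = -3 + 12 = 9)
(Y + T(f(6)))² = (9 + (5 + (5 + 6)*(5 + (5 + 6)))/(5 + 6)²)² = (9 + (5 + 11*(5 + 11))/11²)² = (9 + (5 + 11*16)/121)² = (9 + (5 + 176)/121)² = (9 + (1/121)*181)² = (9 + 181/121)² = (1270/121)² = 1612900/14641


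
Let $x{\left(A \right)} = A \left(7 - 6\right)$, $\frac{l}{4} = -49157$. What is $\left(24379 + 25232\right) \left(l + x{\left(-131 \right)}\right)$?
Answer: $-9761410749$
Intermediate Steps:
$l = -196628$ ($l = 4 \left(-49157\right) = -196628$)
$x{\left(A \right)} = A$ ($x{\left(A \right)} = A 1 = A$)
$\left(24379 + 25232\right) \left(l + x{\left(-131 \right)}\right) = \left(24379 + 25232\right) \left(-196628 - 131\right) = 49611 \left(-196759\right) = -9761410749$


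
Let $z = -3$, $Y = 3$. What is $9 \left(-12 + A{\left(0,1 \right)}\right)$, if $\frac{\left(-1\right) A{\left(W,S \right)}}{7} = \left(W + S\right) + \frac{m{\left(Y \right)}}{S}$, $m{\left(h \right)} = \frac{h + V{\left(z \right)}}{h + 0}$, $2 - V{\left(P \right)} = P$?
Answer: $-339$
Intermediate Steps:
$V{\left(P \right)} = 2 - P$
$m{\left(h \right)} = \frac{5 + h}{h}$ ($m{\left(h \right)} = \frac{h + \left(2 - -3\right)}{h + 0} = \frac{h + \left(2 + 3\right)}{h} = \frac{h + 5}{h} = \frac{5 + h}{h}$)
$A{\left(W,S \right)} = - 7 S - 7 W - \frac{56}{3 S}$ ($A{\left(W,S \right)} = - 7 \left(\left(W + S\right) + \frac{\frac{1}{3} \left(5 + 3\right)}{S}\right) = - 7 \left(\left(S + W\right) + \frac{\frac{1}{3} \cdot 8}{S}\right) = - 7 \left(\left(S + W\right) + \frac{8}{3 S}\right) = - 7 \left(S + W + \frac{8}{3 S}\right) = - 7 S - 7 W - \frac{56}{3 S}$)
$9 \left(-12 + A{\left(0,1 \right)}\right) = 9 \left(-12 + \frac{7 \left(-8 - 3 \left(1 + 0\right)\right)}{3 \cdot 1}\right) = 9 \left(-12 + \frac{7}{3} \cdot 1 \left(-8 - 3 \cdot 1\right)\right) = 9 \left(-12 + \frac{7}{3} \cdot 1 \left(-8 - 3\right)\right) = 9 \left(-12 + \frac{7}{3} \cdot 1 \left(-11\right)\right) = 9 \left(-12 - \frac{77}{3}\right) = 9 \left(- \frac{113}{3}\right) = -339$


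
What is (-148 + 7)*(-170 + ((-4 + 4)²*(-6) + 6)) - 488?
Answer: 22636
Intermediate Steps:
(-148 + 7)*(-170 + ((-4 + 4)²*(-6) + 6)) - 488 = -141*(-170 + (0²*(-6) + 6)) - 488 = -141*(-170 + (0*(-6) + 6)) - 488 = -141*(-170 + (0 + 6)) - 488 = -141*(-170 + 6) - 488 = -141*(-164) - 488 = 23124 - 488 = 22636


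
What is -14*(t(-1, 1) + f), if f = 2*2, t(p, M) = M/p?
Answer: -42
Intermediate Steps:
f = 4
-14*(t(-1, 1) + f) = -14*(1/(-1) + 4) = -14*(1*(-1) + 4) = -14*(-1 + 4) = -14*3 = -42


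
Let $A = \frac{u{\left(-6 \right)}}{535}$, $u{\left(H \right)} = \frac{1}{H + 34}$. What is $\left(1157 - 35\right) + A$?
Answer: $\frac{16807561}{14980} \approx 1122.0$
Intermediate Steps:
$u{\left(H \right)} = \frac{1}{34 + H}$
$A = \frac{1}{14980}$ ($A = \frac{1}{\left(34 - 6\right) 535} = \frac{1}{28} \cdot \frac{1}{535} = \frac{1}{14980} \approx 6.6756 \cdot 10^{-5}$)
$\left(1157 - 35\right) + A = \left(1157 - 35\right) + \frac{1}{14980} = 1122 + \frac{1}{14980} = \frac{16807561}{14980}$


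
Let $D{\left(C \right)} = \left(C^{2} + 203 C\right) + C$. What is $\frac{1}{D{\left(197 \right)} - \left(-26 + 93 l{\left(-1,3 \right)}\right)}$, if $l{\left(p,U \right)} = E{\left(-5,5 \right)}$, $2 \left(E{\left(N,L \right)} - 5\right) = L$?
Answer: $\frac{2}{156651} \approx 1.2767 \cdot 10^{-5}$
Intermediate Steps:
$E{\left(N,L \right)} = 5 + \frac{L}{2}$
$l{\left(p,U \right)} = \frac{15}{2}$ ($l{\left(p,U \right)} = 5 + \frac{1}{2} \cdot 5 = 5 + \frac{5}{2} = \frac{15}{2}$)
$D{\left(C \right)} = C^{2} + 204 C$
$\frac{1}{D{\left(197 \right)} - \left(-26 + 93 l{\left(-1,3 \right)}\right)} = \frac{1}{197 \left(204 + 197\right) + \left(\left(-93\right) \frac{15}{2} + 26\right)} = \frac{1}{197 \cdot 401 + \left(- \frac{1395}{2} + 26\right)} = \frac{1}{78997 - \frac{1343}{2}} = \frac{1}{\frac{156651}{2}} = \frac{2}{156651}$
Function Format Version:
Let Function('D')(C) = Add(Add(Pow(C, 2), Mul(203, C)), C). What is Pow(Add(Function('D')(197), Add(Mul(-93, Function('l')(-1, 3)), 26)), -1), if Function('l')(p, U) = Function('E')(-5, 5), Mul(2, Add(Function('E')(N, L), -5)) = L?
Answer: Rational(2, 156651) ≈ 1.2767e-5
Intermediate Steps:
Function('E')(N, L) = Add(5, Mul(Rational(1, 2), L))
Function('l')(p, U) = Rational(15, 2) (Function('l')(p, U) = Add(5, Mul(Rational(1, 2), 5)) = Add(5, Rational(5, 2)) = Rational(15, 2))
Function('D')(C) = Add(Pow(C, 2), Mul(204, C))
Pow(Add(Function('D')(197), Add(Mul(-93, Function('l')(-1, 3)), 26)), -1) = Pow(Add(Mul(197, Add(204, 197)), Add(Mul(-93, Rational(15, 2)), 26)), -1) = Pow(Add(Mul(197, 401), Add(Rational(-1395, 2), 26)), -1) = Pow(Add(78997, Rational(-1343, 2)), -1) = Pow(Rational(156651, 2), -1) = Rational(2, 156651)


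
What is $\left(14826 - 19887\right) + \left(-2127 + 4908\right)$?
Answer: $-2280$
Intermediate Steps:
$\left(14826 - 19887\right) + \left(-2127 + 4908\right) = \left(14826 - 19887\right) + 2781 = -5061 + 2781 = -2280$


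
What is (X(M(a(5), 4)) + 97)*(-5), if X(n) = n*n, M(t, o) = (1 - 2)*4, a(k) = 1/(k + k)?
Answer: -565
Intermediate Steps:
a(k) = 1/(2*k)
M(t, o) = -4 (M(t, o) = -1*4 = -4)
X(n) = n**2
(X(M(a(5), 4)) + 97)*(-5) = ((-4)**2 + 97)*(-5) = (16 + 97)*(-5) = 113*(-5) = -565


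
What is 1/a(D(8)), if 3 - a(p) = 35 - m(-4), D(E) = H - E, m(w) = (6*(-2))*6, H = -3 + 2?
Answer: -1/104 ≈ -0.0096154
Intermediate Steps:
H = -1
m(w) = -72 (m(w) = -12*6 = -72)
D(E) = -1 - E
a(p) = -104 (a(p) = 3 - (35 - 1*(-72)) = 3 - (35 + 72) = 3 - 1*107 = 3 - 107 = -104)
1/a(D(8)) = 1/(-104) = -1/104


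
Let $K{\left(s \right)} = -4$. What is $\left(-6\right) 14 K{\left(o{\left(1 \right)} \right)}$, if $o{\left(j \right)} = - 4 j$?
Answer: $336$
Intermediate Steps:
$\left(-6\right) 14 K{\left(o{\left(1 \right)} \right)} = \left(-6\right) 14 \left(-4\right) = \left(-84\right) \left(-4\right) = 336$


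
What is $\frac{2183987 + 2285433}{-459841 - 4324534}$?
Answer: $- \frac{893884}{956875} \approx -0.93417$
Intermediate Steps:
$\frac{2183987 + 2285433}{-459841 - 4324534} = \frac{4469420}{-4784375} = 4469420 \left(- \frac{1}{4784375}\right) = - \frac{893884}{956875}$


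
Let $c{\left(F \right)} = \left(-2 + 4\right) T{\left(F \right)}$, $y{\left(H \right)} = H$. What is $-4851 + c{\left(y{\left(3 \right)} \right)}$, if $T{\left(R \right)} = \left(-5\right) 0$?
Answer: $-4851$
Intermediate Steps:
$T{\left(R \right)} = 0$
$c{\left(F \right)} = 0$ ($c{\left(F \right)} = \left(-2 + 4\right) 0 = 2 \cdot 0 = 0$)
$-4851 + c{\left(y{\left(3 \right)} \right)} = -4851 + 0 = -4851$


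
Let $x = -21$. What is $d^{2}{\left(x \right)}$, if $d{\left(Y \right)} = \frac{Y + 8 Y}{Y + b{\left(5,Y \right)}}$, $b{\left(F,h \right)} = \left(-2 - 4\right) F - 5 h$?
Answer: $\frac{49}{4} \approx 12.25$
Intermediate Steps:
$b{\left(F,h \right)} = - 6 F - 5 h$ ($b{\left(F,h \right)} = \left(-2 - 4\right) F - 5 h = - 6 F - 5 h$)
$d{\left(Y \right)} = \frac{9 Y}{-30 - 4 Y}$ ($d{\left(Y \right)} = \frac{Y + 8 Y}{Y - \left(30 + 5 Y\right)} = \frac{9 Y}{Y - \left(30 + 5 Y\right)} = \frac{9 Y}{-30 - 4 Y}$)
$d^{2}{\left(x \right)} = \left(\left(-9\right) \left(-21\right) \frac{1}{30 + 4 \left(-21\right)}\right)^{2} = \left(\left(-9\right) \left(-21\right) \frac{1}{30 - 84}\right)^{2} = \left(\left(-9\right) \left(-21\right) \frac{1}{-54}\right)^{2} = \left(\left(-9\right) \left(-21\right) \left(- \frac{1}{54}\right)\right)^{2} = \left(- \frac{7}{2}\right)^{2} = \frac{49}{4}$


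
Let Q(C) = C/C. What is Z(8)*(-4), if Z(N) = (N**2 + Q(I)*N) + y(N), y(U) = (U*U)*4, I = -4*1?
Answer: -1312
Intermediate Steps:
I = -4
Q(C) = 1
y(U) = 4*U**2 (y(U) = U**2*4 = 4*U**2)
Z(N) = N + 5*N**2 (Z(N) = (N**2 + 1*N) + 4*N**2 = (N**2 + N) + 4*N**2 = (N + N**2) + 4*N**2 = N + 5*N**2)
Z(8)*(-4) = (8*(1 + 5*8))*(-4) = (8*(1 + 40))*(-4) = (8*41)*(-4) = 328*(-4) = -1312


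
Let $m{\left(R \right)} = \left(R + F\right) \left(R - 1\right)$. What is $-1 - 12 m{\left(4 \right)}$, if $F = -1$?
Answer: $-109$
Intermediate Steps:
$m{\left(R \right)} = \left(-1 + R\right)^{2}$ ($m{\left(R \right)} = \left(R - 1\right) \left(R - 1\right) = \left(-1 + R\right) \left(-1 + R\right) = \left(-1 + R\right)^{2}$)
$-1 - 12 m{\left(4 \right)} = -1 - 12 \left(1 + 4^{2} - 8\right) = -1 - 12 \left(1 + 16 - 8\right) = -1 - 108 = -109$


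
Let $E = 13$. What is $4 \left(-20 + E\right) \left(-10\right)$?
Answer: $280$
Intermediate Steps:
$4 \left(-20 + E\right) \left(-10\right) = 4 \left(-20 + 13\right) \left(-10\right) = 4 \left(-7\right) \left(-10\right) = \left(-28\right) \left(-10\right) = 280$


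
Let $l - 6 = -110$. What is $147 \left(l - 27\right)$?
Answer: $-19257$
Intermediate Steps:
$l = -104$ ($l = 6 - 110 = -104$)
$147 \left(l - 27\right) = 147 \left(-104 - 27\right) = 147 \left(-131\right) = -19257$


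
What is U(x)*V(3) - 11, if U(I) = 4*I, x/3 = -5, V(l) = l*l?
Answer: -551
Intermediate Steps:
V(l) = l²
x = -15 (x = 3*(-5) = -15)
U(x)*V(3) - 11 = (4*(-15))*3² - 11 = -60*9 - 11 = -540 - 11 = -551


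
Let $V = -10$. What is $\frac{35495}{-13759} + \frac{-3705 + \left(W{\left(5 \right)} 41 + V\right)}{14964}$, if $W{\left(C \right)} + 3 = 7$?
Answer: $- \frac{580005389}{205889676} \approx -2.8171$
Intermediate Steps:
$W{\left(C \right)} = 4$ ($W{\left(C \right)} = -3 + 7 = 4$)
$\frac{35495}{-13759} + \frac{-3705 + \left(W{\left(5 \right)} 41 + V\right)}{14964} = \frac{35495}{-13759} + \frac{-3705 + \left(4 \cdot 41 - 10\right)}{14964} = 35495 \left(- \frac{1}{13759}\right) + \left(-3705 + \left(164 - 10\right)\right) \frac{1}{14964} = - \frac{35495}{13759} + \left(-3705 + 154\right) \frac{1}{14964} = - \frac{35495}{13759} - \frac{3551}{14964} = - \frac{580005389}{205889676}$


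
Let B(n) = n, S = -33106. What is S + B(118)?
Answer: -32988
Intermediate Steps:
S + B(118) = -33106 + 118 = -32988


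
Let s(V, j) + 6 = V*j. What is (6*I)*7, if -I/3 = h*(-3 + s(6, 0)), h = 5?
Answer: 5670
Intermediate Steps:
s(V, j) = -6 + V*j
I = 135 (I = -15*(-3 + (-6 + 6*0)) = -15*(-3 + (-6 + 0)) = -15*(-3 - 6) = -15*(-9) = -3*(-45) = 135)
(6*I)*7 = (6*135)*7 = 810*7 = 5670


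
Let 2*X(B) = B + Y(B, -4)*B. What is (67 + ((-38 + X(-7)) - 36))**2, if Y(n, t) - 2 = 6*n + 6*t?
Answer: 182329/4 ≈ 45582.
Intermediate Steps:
Y(n, t) = 2 + 6*n + 6*t (Y(n, t) = 2 + (6*n + 6*t) = 2 + 6*n + 6*t)
X(B) = B/2 + B*(-22 + 6*B)/2 (X(B) = (B + (2 + 6*B + 6*(-4))*B)/2 = (B + (2 + 6*B - 24)*B)/2 = (B + (-22 + 6*B)*B)/2 = (B + B*(-22 + 6*B))/2 = B/2 + B*(-22 + 6*B)/2)
(67 + ((-38 + X(-7)) - 36))**2 = (67 + ((-38 + (3/2)*(-7)*(-7 + 2*(-7))) - 36))**2 = (67 + ((-38 + (3/2)*(-7)*(-7 - 14)) - 36))**2 = (67 + ((-38 + (3/2)*(-7)*(-21)) - 36))**2 = (67 + ((-38 + 441/2) - 36))**2 = (67 + (365/2 - 36))**2 = (67 + 293/2)**2 = (427/2)**2 = 182329/4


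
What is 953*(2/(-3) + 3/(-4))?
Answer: -16201/12 ≈ -1350.1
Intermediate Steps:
953*(2/(-3) + 3/(-4)) = 953*(2*(-⅓) + 3*(-¼)) = 953*(-⅔ - ¾) = 953*(-17/12) = -16201/12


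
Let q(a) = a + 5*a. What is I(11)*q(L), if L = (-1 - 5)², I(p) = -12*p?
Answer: -28512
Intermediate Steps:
L = 36 (L = (-6)² = 36)
q(a) = 6*a
I(11)*q(L) = (-12*11)*(6*36) = -132*216 = -28512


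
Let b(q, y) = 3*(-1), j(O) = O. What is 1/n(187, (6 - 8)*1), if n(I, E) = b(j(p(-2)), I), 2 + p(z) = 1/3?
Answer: -⅓ ≈ -0.33333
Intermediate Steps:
p(z) = -5/3 (p(z) = -2 + 1/3 = -2 + ⅓ = -5/3)
b(q, y) = -3
n(I, E) = -3
1/n(187, (6 - 8)*1) = 1/(-3) = -⅓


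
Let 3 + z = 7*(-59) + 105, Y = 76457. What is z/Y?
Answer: -311/76457 ≈ -0.0040676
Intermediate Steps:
z = -311 (z = -3 + (7*(-59) + 105) = -3 + (-413 + 105) = -3 - 308 = -311)
z/Y = -311/76457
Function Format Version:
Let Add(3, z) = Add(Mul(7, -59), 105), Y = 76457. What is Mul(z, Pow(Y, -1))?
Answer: Rational(-311, 76457) ≈ -0.0040676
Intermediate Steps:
z = -311 (z = Add(-3, Add(Mul(7, -59), 105)) = Add(-3, Add(-413, 105)) = Add(-3, -308) = -311)
Mul(z, Pow(Y, -1)) = Mul(-311, Pow(76457, -1)) = Mul(-311, Rational(1, 76457)) = Rational(-311, 76457)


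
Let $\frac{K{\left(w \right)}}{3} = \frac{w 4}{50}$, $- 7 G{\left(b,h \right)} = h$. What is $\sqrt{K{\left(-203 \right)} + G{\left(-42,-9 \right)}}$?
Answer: $\frac{i \sqrt{58107}}{35} \approx 6.8873 i$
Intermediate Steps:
$G{\left(b,h \right)} = - \frac{h}{7}$
$K{\left(w \right)} = \frac{6 w}{25}$ ($K{\left(w \right)} = 3 \frac{w 4}{50} = 3 \cdot 4 w \frac{1}{50} = 3 \frac{2 w}{25} = \frac{6 w}{25}$)
$\sqrt{K{\left(-203 \right)} + G{\left(-42,-9 \right)}} = \sqrt{\frac{6}{25} \left(-203\right) - - \frac{9}{7}} = \sqrt{- \frac{1218}{25} + \frac{9}{7}} = \sqrt{- \frac{8301}{175}} = \frac{i \sqrt{58107}}{35}$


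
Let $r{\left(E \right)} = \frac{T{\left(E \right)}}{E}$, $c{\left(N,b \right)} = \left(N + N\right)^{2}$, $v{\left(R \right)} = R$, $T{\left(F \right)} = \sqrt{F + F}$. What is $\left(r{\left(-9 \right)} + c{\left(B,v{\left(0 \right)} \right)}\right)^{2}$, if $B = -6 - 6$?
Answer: $\frac{\left(1728 - i \sqrt{2}\right)^{2}}{9} \approx 3.3178 \cdot 10^{5} - 543.06 i$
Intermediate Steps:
$T{\left(F \right)} = \sqrt{2} \sqrt{F}$ ($T{\left(F \right)} = \sqrt{2 F} = \sqrt{2} \sqrt{F}$)
$B = -12$
$c{\left(N,b \right)} = 4 N^{2}$ ($c{\left(N,b \right)} = \left(2 N\right)^{2} = 4 N^{2}$)
$r{\left(E \right)} = \frac{\sqrt{2}}{\sqrt{E}}$ ($r{\left(E \right)} = \frac{\sqrt{2} \sqrt{E}}{E} = \frac{\sqrt{2}}{\sqrt{E}}$)
$\left(r{\left(-9 \right)} + c{\left(B,v{\left(0 \right)} \right)}\right)^{2} = \left(\frac{\sqrt{2}}{3 i} + 4 \left(-12\right)^{2}\right)^{2} = \left(\sqrt{2} \left(- \frac{i}{3}\right) + 4 \cdot 144\right)^{2} = \left(- \frac{i \sqrt{2}}{3} + 576\right)^{2} = \left(576 - \frac{i \sqrt{2}}{3}\right)^{2}$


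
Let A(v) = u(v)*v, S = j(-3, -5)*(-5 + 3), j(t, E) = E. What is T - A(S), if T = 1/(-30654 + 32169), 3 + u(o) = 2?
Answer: 15151/1515 ≈ 10.001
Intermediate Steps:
u(o) = -1 (u(o) = -3 + 2 = -1)
S = 10 (S = -5*(-5 + 3) = -5*(-2) = 10)
T = 1/1515 ≈ 0.00066007
A(v) = -v
T - A(S) = 1/1515 - (-1)*10 = 1/1515 - 1*(-10) = 1/1515 + 10 = 15151/1515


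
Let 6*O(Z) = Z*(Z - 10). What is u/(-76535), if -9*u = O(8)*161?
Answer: -1288/2066445 ≈ -0.00062329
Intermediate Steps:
O(Z) = Z*(-10 + Z)/6 (O(Z) = (Z*(Z - 10))/6 = (Z*(-10 + Z))/6 = Z*(-10 + Z)/6)
u = 1288/27 (u = -(⅙)*8*(-10 + 8)*161/9 = -(⅙)*8*(-2)*161/9 = -(-8)*161/27 = -⅑*(-1288/3) = 1288/27 ≈ 47.704)
u/(-76535) = (1288/27)/(-76535) = (1288/27)*(-1/76535) = -1288/2066445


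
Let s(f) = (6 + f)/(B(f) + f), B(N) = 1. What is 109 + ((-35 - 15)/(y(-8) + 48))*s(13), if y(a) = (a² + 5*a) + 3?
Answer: 2270/21 ≈ 108.10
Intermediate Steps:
y(a) = 3 + a² + 5*a
s(f) = (6 + f)/(1 + f)
109 + ((-35 - 15)/(y(-8) + 48))*s(13) = 109 + ((-35 - 15)/((3 + (-8)² + 5*(-8)) + 48))*((6 + 13)/(1 + 13)) = 109 + (-50/((3 + 64 - 40) + 48))*(19/14) = 109 + (-50/(27 + 48))*((1/14)*19) = 109 - 50/75*(19/14) = 109 - 50*1/75*(19/14) = 109 - ⅔*19/14 = 109 - 19/21 = 2270/21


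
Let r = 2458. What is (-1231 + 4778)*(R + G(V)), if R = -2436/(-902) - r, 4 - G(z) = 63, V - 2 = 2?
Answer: -4022117103/451 ≈ -8.9182e+6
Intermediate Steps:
V = 4 (V = 2 + 2 = 4)
G(z) = -59 (G(z) = 4 - 1*63 = 4 - 63 = -59)
R = -1107340/451 (R = -2436/(-902) - 1*2458 = -2436*(-1/902) - 2458 = 1218/451 - 2458 = -1107340/451 ≈ -2455.3)
(-1231 + 4778)*(R + G(V)) = (-1231 + 4778)*(-1107340/451 - 59) = 3547*(-1133949/451) = -4022117103/451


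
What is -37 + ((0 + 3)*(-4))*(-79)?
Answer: 911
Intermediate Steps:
-37 + ((0 + 3)*(-4))*(-79) = -37 + (3*(-4))*(-79) = -37 - 12*(-79) = -37 + 948 = 911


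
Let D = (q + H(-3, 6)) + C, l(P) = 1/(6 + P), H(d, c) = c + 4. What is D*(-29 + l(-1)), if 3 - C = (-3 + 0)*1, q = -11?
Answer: -144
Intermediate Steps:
H(d, c) = 4 + c
C = 6 (C = 3 - (-3 + 0) = 3 - (-3) = 3 - 1*(-3) = 3 + 3 = 6)
D = 5 (D = (-11 + (4 + 6)) + 6 = (-11 + 10) + 6 = -1 + 6 = 5)
D*(-29 + l(-1)) = 5*(-29 + 1/(6 - 1)) = 5*(-29 + 1/5) = 5*(-29 + ⅕) = 5*(-144/5) = -144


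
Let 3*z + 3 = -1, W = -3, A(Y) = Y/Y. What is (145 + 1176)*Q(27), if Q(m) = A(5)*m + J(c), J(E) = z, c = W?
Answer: 101717/3 ≈ 33906.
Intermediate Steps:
A(Y) = 1
z = -4/3 (z = -1 + (⅓)*(-1) = -1 - ⅓ = -4/3 ≈ -1.3333)
c = -3
J(E) = -4/3
Q(m) = -4/3 + m (Q(m) = 1*m - 4/3 = m - 4/3 = -4/3 + m)
(145 + 1176)*Q(27) = (145 + 1176)*(-4/3 + 27) = 1321*(77/3) = 101717/3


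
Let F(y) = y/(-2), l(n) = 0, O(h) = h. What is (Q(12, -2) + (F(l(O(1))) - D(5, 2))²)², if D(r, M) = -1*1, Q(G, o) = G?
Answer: 169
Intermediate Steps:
F(y) = -y/2 (F(y) = y*(-½) = -y/2)
D(r, M) = -1
(Q(12, -2) + (F(l(O(1))) - D(5, 2))²)² = (12 + (-½*0 - 1*(-1))²)² = (12 + (0 + 1)²)² = (12 + 1²)² = (12 + 1)² = 13² = 169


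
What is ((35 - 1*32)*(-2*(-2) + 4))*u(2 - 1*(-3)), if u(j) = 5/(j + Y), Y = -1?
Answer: 30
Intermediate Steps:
u(j) = 5/(-1 + j) (u(j) = 5/(j - 1) = 5/(-1 + j))
((35 - 1*32)*(-2*(-2) + 4))*u(2 - 1*(-3)) = ((35 - 1*32)*(-2*(-2) + 4))*(5/(-1 + (2 - 1*(-3)))) = ((35 - 32)*(4 + 4))*(5/(-1 + (2 + 3))) = (3*8)*(5/(-1 + 5)) = 24*(5/4) = 30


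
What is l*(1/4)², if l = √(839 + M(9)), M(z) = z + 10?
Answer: √858/16 ≈ 1.8307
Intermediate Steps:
M(z) = 10 + z
l = √858 (l = √(839 + (10 + 9)) = √(839 + 19) = √858 ≈ 29.292)
l*(1/4)² = √858*(1/4)² = √858*(¼)² = √858*(1/16) = √858/16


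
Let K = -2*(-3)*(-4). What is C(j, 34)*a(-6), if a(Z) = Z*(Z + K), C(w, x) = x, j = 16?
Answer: 6120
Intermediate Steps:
K = -24 (K = 6*(-4) = -24)
a(Z) = Z*(-24 + Z) (a(Z) = Z*(Z - 24) = Z*(-24 + Z))
C(j, 34)*a(-6) = 34*(-6*(-24 - 6)) = 34*(-6*(-30)) = 34*180 = 6120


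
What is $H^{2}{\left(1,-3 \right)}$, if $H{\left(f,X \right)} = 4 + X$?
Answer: $1$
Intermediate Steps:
$H^{2}{\left(1,-3 \right)} = \left(4 - 3\right)^{2} = 1^{2} = 1$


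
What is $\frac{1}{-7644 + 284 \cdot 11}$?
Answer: $- \frac{1}{4520} \approx -0.00022124$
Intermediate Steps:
$\frac{1}{-7644 + 284 \cdot 11} = \frac{1}{-7644 + 3124} = \frac{1}{-4520} = - \frac{1}{4520}$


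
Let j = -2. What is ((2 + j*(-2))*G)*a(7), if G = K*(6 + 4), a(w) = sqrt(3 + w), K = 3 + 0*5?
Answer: 180*sqrt(10) ≈ 569.21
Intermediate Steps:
K = 3 (K = 3 + 0 = 3)
G = 30 (G = 3*(6 + 4) = 3*10 = 30)
((2 + j*(-2))*G)*a(7) = ((2 - 2*(-2))*30)*sqrt(3 + 7) = ((2 + 4)*30)*sqrt(10) = (6*30)*sqrt(10) = 180*sqrt(10)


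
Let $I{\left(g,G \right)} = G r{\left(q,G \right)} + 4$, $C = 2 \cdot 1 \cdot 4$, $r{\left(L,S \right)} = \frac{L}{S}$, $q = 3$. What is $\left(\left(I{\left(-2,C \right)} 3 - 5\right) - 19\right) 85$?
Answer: $-255$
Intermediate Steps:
$C = 8$ ($C = 2 \cdot 4 = 8$)
$I{\left(g,G \right)} = 7$ ($I{\left(g,G \right)} = G \frac{3}{G} + 4 = 3 + 4 = 7$)
$\left(\left(I{\left(-2,C \right)} 3 - 5\right) - 19\right) 85 = \left(\left(7 \cdot 3 - 5\right) - 19\right) 85 = \left(\left(21 - 5\right) - 19\right) 85 = \left(16 - 19\right) 85 = \left(-3\right) 85 = -255$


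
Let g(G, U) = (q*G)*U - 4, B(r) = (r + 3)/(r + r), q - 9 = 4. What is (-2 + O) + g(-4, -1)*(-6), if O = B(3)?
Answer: -289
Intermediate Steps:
q = 13 (q = 9 + 4 = 13)
B(r) = (3 + r)/(2*r) (B(r) = (3 + r)/((2*r)) = (3 + r)*(1/(2*r)) = (3 + r)/(2*r))
O = 1 (O = (½)*(3 + 3)/3 = (½)*(⅓)*6 = 1)
g(G, U) = -4 + 13*G*U (g(G, U) = (13*G)*U - 4 = 13*G*U - 4 = -4 + 13*G*U)
(-2 + O) + g(-4, -1)*(-6) = (-2 + 1) + (-4 + 13*(-4)*(-1))*(-6) = -1 + (-4 + 52)*(-6) = -1 + 48*(-6) = -1 - 288 = -289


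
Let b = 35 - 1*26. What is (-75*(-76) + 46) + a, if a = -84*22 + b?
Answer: 3907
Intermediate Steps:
b = 9 (b = 35 - 26 = 9)
a = -1839 (a = -84*22 + 9 = -1848 + 9 = -1839)
(-75*(-76) + 46) + a = (-75*(-76) + 46) - 1839 = (5700 + 46) - 1839 = 5746 - 1839 = 3907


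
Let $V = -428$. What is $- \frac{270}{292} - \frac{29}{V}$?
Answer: $- \frac{26773}{31244} \approx -0.8569$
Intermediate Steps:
$- \frac{270}{292} - \frac{29}{V} = - \frac{270}{292} - \frac{29}{-428} = \left(-270\right) \frac{1}{292} - - \frac{29}{428} = - \frac{135}{146} + \frac{29}{428} = - \frac{26773}{31244}$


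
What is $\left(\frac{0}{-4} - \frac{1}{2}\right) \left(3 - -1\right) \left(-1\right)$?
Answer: $2$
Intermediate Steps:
$\left(\frac{0}{-4} - \frac{1}{2}\right) \left(3 - -1\right) \left(-1\right) = \left(0 \left(- \frac{1}{4}\right) - \frac{1}{2}\right) \left(3 + 1\right) \left(-1\right) = \left(0 - \frac{1}{2}\right) 4 \left(-1\right) = \left(- \frac{1}{2}\right) 4 \left(-1\right) = \left(-2\right) \left(-1\right) = 2$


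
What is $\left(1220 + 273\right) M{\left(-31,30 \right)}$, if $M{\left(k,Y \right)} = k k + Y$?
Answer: $1479563$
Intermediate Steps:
$M{\left(k,Y \right)} = Y + k^{2}$ ($M{\left(k,Y \right)} = k^{2} + Y = Y + k^{2}$)
$\left(1220 + 273\right) M{\left(-31,30 \right)} = \left(1220 + 273\right) \left(30 + \left(-31\right)^{2}\right) = 1493 \left(30 + 961\right) = 1493 \cdot 991 = 1479563$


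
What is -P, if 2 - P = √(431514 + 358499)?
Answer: -2 + √790013 ≈ 886.83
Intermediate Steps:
P = 2 - √790013 (P = 2 - √(431514 + 358499) = 2 - √790013 ≈ -886.83)
-P = -(2 - √790013) = -2 + √790013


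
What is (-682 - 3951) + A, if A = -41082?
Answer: -45715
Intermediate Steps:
(-682 - 3951) + A = (-682 - 3951) - 41082 = -4633 - 41082 = -45715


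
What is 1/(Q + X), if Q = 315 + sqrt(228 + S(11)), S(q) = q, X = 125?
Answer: 440/193361 - sqrt(239)/193361 ≈ 0.0021956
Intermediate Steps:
Q = 315 + sqrt(239) (Q = 315 + sqrt(228 + 11) = 315 + sqrt(239) ≈ 330.46)
1/(Q + X) = 1/((315 + sqrt(239)) + 125) = 1/(440 + sqrt(239))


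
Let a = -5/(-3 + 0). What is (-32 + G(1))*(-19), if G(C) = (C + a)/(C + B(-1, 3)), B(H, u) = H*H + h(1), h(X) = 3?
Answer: 8968/15 ≈ 597.87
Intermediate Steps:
B(H, u) = 3 + H**2 (B(H, u) = H*H + 3 = H**2 + 3 = 3 + H**2)
a = 5/3 (a = -5/(-3) = -5*(-1/3) = 5/3 ≈ 1.6667)
G(C) = (5/3 + C)/(4 + C) (G(C) = (C + 5/3)/(C + (3 + (-1)**2)) = (5/3 + C)/(C + (3 + 1)) = (5/3 + C)/(C + 4) = (5/3 + C)/(4 + C))
(-32 + G(1))*(-19) = (-32 + (5/3 + 1)/(4 + 1))*(-19) = (-32 + (8/3)/5)*(-19) = (-32 + (1/5)*(8/3))*(-19) = (-32 + 8/15)*(-19) = -472/15*(-19) = 8968/15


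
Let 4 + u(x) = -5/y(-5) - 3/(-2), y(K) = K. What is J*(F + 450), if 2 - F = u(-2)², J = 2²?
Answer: 1799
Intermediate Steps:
J = 4
u(x) = -3/2 (u(x) = -4 + (-5/(-5) - 3/(-2)) = -4 + (-5*(-⅕) - 3*(-½)) = -4 + (1 + 3/2) = -4 + 5/2 = -3/2)
F = -¼ (F = 2 - (-3/2)² = 2 - 1*9/4 = 2 - 9/4 = -¼ ≈ -0.25000)
J*(F + 450) = 4*(-¼ + 450) = 4*(1799/4) = 1799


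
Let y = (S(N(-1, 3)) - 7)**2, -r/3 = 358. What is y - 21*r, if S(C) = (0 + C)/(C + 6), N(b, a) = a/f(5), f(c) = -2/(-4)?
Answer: 90385/4 ≈ 22596.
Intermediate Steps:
r = -1074 (r = -3*358 = -1074)
f(c) = 1/2 (f(c) = -2*(-1/4) = 1/2)
N(b, a) = 2*a (N(b, a) = a/(1/2) = a*2 = 2*a)
S(C) = C/(6 + C)
y = 169/4 (y = ((2*3)/(6 + 2*3) - 7)**2 = (6/(6 + 6) - 7)**2 = (6/12 - 7)**2 = (6*(1/12) - 7)**2 = (1/2 - 7)**2 = (-13/2)**2 = 169/4 ≈ 42.250)
y - 21*r = 169/4 - 21*(-1074) = 169/4 + 22554 = 90385/4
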